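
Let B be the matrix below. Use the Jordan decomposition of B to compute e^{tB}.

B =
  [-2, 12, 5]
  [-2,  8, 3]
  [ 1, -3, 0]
e^{tB} =
  [-3*t^2*exp(2*t)/2 - 4*t*exp(2*t) + exp(2*t), 9*t^2*exp(2*t)/2 + 12*t*exp(2*t), 3*t^2*exp(2*t) + 5*t*exp(2*t)]
  [-t^2*exp(2*t)/2 - 2*t*exp(2*t), 3*t^2*exp(2*t)/2 + 6*t*exp(2*t) + exp(2*t), t^2*exp(2*t) + 3*t*exp(2*t)]
  [t*exp(2*t), -3*t*exp(2*t), -2*t*exp(2*t) + exp(2*t)]

Strategy: write B = P · J · P⁻¹ where J is a Jordan canonical form, so e^{tB} = P · e^{tJ} · P⁻¹, and e^{tJ} can be computed block-by-block.

B has Jordan form
J =
  [2, 1, 0]
  [0, 2, 1]
  [0, 0, 2]
(up to reordering of blocks).

Per-block formulas:
  For a 3×3 Jordan block J_3(2): exp(t · J_3(2)) = e^(2t)·(I + t·N + (t^2/2)·N^2), where N is the 3×3 nilpotent shift.

After assembling e^{tJ} and conjugating by P, we get:

e^{tB} =
  [-3*t^2*exp(2*t)/2 - 4*t*exp(2*t) + exp(2*t), 9*t^2*exp(2*t)/2 + 12*t*exp(2*t), 3*t^2*exp(2*t) + 5*t*exp(2*t)]
  [-t^2*exp(2*t)/2 - 2*t*exp(2*t), 3*t^2*exp(2*t)/2 + 6*t*exp(2*t) + exp(2*t), t^2*exp(2*t) + 3*t*exp(2*t)]
  [t*exp(2*t), -3*t*exp(2*t), -2*t*exp(2*t) + exp(2*t)]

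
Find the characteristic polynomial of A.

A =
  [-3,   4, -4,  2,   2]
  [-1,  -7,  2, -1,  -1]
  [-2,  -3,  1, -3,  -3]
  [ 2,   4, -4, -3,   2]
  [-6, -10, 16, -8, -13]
x^5 + 25*x^4 + 250*x^3 + 1250*x^2 + 3125*x + 3125

Expanding det(x·I − A) (e.g. by cofactor expansion or by noting that A is similar to its Jordan form J, which has the same characteristic polynomial as A) gives
  χ_A(x) = x^5 + 25*x^4 + 250*x^3 + 1250*x^2 + 3125*x + 3125
which factors as (x + 5)^5. The eigenvalues (with algebraic multiplicities) are λ = -5 with multiplicity 5.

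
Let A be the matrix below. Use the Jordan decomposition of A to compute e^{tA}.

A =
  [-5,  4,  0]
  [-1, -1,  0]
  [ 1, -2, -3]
e^{tA} =
  [-2*t*exp(-3*t) + exp(-3*t), 4*t*exp(-3*t), 0]
  [-t*exp(-3*t), 2*t*exp(-3*t) + exp(-3*t), 0]
  [t*exp(-3*t), -2*t*exp(-3*t), exp(-3*t)]

Strategy: write A = P · J · P⁻¹ where J is a Jordan canonical form, so e^{tA} = P · e^{tJ} · P⁻¹, and e^{tJ} can be computed block-by-block.

A has Jordan form
J =
  [-3,  1,  0]
  [ 0, -3,  0]
  [ 0,  0, -3]
(up to reordering of blocks).

Per-block formulas:
  For a 1×1 block at λ = -3: exp(t · [-3]) = [e^(-3t)].
  For a 2×2 Jordan block J_2(-3): exp(t · J_2(-3)) = e^(-3t)·(I + t·N), where N is the 2×2 nilpotent shift.

After assembling e^{tJ} and conjugating by P, we get:

e^{tA} =
  [-2*t*exp(-3*t) + exp(-3*t), 4*t*exp(-3*t), 0]
  [-t*exp(-3*t), 2*t*exp(-3*t) + exp(-3*t), 0]
  [t*exp(-3*t), -2*t*exp(-3*t), exp(-3*t)]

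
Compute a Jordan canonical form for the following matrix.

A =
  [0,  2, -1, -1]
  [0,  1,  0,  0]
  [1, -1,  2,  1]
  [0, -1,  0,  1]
J_2(1) ⊕ J_2(1)

The characteristic polynomial is
  det(x·I − A) = x^4 - 4*x^3 + 6*x^2 - 4*x + 1 = (x - 1)^4

Eigenvalues and multiplicities (the geometric multiplicity of λ is n − rank(A − λI), which equals the number of Jordan blocks for λ):
  λ = 1: algebraic multiplicity = 4, geometric multiplicity = 2

Determining the block sizes for each eigenvalue:
  λ = 1: with am = 4 and gm = 2, the partition is not yet determined (e.g. several partitions of 4 into 2 parts exist). Let N = A − (1)·I. Computing rank(N^1) = 2, rank(N^2) = 0; the number of blocks of size ≥ j is rank(N^{j−1}) − rank(N^j), giving [2, 2]. So we have 2 block(s) of size 2 → block sizes [2, 2]

Assembling the blocks gives a Jordan form
J =
  [1, 1, 0, 0]
  [0, 1, 0, 0]
  [0, 0, 1, 1]
  [0, 0, 0, 1]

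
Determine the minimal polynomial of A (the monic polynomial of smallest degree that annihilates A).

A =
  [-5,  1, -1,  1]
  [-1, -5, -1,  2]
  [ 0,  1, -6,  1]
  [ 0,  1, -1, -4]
x^3 + 15*x^2 + 75*x + 125

The characteristic polynomial is χ_A(x) = (x + 5)^4, so the eigenvalues are known. The minimal polynomial is
  m_A(x) = Π_λ (x − λ)^{k_λ}
where k_λ is the size of the *largest* Jordan block for λ (equivalently, the smallest k with (A − λI)^k v = 0 for every generalised eigenvector v of λ).

  λ = -5: largest Jordan block has size 3, contributing (x + 5)^3

So m_A(x) = (x + 5)^3 = x^3 + 15*x^2 + 75*x + 125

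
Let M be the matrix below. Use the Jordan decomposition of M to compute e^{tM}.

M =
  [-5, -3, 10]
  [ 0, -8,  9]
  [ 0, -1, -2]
e^{tM} =
  [exp(-5*t), -t^2*exp(-5*t)/2 - 3*t*exp(-5*t), 3*t^2*exp(-5*t)/2 + 10*t*exp(-5*t)]
  [0, -3*t*exp(-5*t) + exp(-5*t), 9*t*exp(-5*t)]
  [0, -t*exp(-5*t), 3*t*exp(-5*t) + exp(-5*t)]

Strategy: write M = P · J · P⁻¹ where J is a Jordan canonical form, so e^{tM} = P · e^{tJ} · P⁻¹, and e^{tJ} can be computed block-by-block.

M has Jordan form
J =
  [-5,  1,  0]
  [ 0, -5,  1]
  [ 0,  0, -5]
(up to reordering of blocks).

Per-block formulas:
  For a 3×3 Jordan block J_3(-5): exp(t · J_3(-5)) = e^(-5t)·(I + t·N + (t^2/2)·N^2), where N is the 3×3 nilpotent shift.

After assembling e^{tJ} and conjugating by P, we get:

e^{tM} =
  [exp(-5*t), -t^2*exp(-5*t)/2 - 3*t*exp(-5*t), 3*t^2*exp(-5*t)/2 + 10*t*exp(-5*t)]
  [0, -3*t*exp(-5*t) + exp(-5*t), 9*t*exp(-5*t)]
  [0, -t*exp(-5*t), 3*t*exp(-5*t) + exp(-5*t)]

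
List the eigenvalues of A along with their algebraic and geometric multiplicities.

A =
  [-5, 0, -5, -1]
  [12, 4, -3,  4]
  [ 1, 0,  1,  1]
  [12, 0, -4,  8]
λ = -4: alg = 1, geom = 1; λ = 4: alg = 3, geom = 1

Step 1 — factor the characteristic polynomial to read off the algebraic multiplicities:
  χ_A(x) = (x - 4)^3*(x + 4)

Step 2 — compute geometric multiplicities via the rank-nullity identity g(λ) = n − rank(A − λI):
  rank(A − (-4)·I) = 3, so dim ker(A − (-4)·I) = n − 3 = 1
  rank(A − (4)·I) = 3, so dim ker(A − (4)·I) = n − 3 = 1

Summary:
  λ = -4: algebraic multiplicity = 1, geometric multiplicity = 1
  λ = 4: algebraic multiplicity = 3, geometric multiplicity = 1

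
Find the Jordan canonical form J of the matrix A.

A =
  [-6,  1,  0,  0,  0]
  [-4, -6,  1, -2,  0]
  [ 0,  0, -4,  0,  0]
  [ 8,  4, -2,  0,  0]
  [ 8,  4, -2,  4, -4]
J_3(-4) ⊕ J_1(-4) ⊕ J_1(-4)

The characteristic polynomial is
  det(x·I − A) = x^5 + 20*x^4 + 160*x^3 + 640*x^2 + 1280*x + 1024 = (x + 4)^5

Eigenvalues and multiplicities (the geometric multiplicity of λ is n − rank(A − λI), which equals the number of Jordan blocks for λ):
  λ = -4: algebraic multiplicity = 5, geometric multiplicity = 3

Determining the block sizes for each eigenvalue:
  λ = -4: with am = 5 and gm = 3, the partition is not yet determined (e.g. several partitions of 5 into 3 parts exist). Let N = A − (-4)·I. Computing rank(N^1) = 2, rank(N^2) = 1, rank(N^3) = 0; the number of blocks of size ≥ j is rank(N^{j−1}) − rank(N^j), giving [3, 1, 1]. So we have 1 block(s) of size 3, 2 block(s) of size 1 → block sizes [3, 1, 1]

Assembling the blocks gives a Jordan form
J =
  [-4,  1,  0,  0,  0]
  [ 0, -4,  1,  0,  0]
  [ 0,  0, -4,  0,  0]
  [ 0,  0,  0, -4,  0]
  [ 0,  0,  0,  0, -4]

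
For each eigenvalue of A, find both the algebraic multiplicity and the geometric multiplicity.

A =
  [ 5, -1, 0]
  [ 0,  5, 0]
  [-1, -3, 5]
λ = 5: alg = 3, geom = 1

Step 1 — factor the characteristic polynomial to read off the algebraic multiplicities:
  χ_A(x) = (x - 5)^3

Step 2 — compute geometric multiplicities via the rank-nullity identity g(λ) = n − rank(A − λI):
  rank(A − (5)·I) = 2, so dim ker(A − (5)·I) = n − 2 = 1

Summary:
  λ = 5: algebraic multiplicity = 3, geometric multiplicity = 1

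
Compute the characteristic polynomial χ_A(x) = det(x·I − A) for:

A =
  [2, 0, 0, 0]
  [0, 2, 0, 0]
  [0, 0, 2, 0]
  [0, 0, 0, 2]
x^4 - 8*x^3 + 24*x^2 - 32*x + 16

Expanding det(x·I − A) (e.g. by cofactor expansion or by noting that A is similar to its Jordan form J, which has the same characteristic polynomial as A) gives
  χ_A(x) = x^4 - 8*x^3 + 24*x^2 - 32*x + 16
which factors as (x - 2)^4. The eigenvalues (with algebraic multiplicities) are λ = 2 with multiplicity 4.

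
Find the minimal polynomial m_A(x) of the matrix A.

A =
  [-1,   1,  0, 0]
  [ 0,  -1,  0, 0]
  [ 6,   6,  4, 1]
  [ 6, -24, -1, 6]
x^4 - 8*x^3 + 6*x^2 + 40*x + 25

The characteristic polynomial is χ_A(x) = (x - 5)^2*(x + 1)^2, so the eigenvalues are known. The minimal polynomial is
  m_A(x) = Π_λ (x − λ)^{k_λ}
where k_λ is the size of the *largest* Jordan block for λ (equivalently, the smallest k with (A − λI)^k v = 0 for every generalised eigenvector v of λ).

  λ = -1: largest Jordan block has size 2, contributing (x + 1)^2
  λ = 5: largest Jordan block has size 2, contributing (x − 5)^2

So m_A(x) = (x - 5)^2*(x + 1)^2 = x^4 - 8*x^3 + 6*x^2 + 40*x + 25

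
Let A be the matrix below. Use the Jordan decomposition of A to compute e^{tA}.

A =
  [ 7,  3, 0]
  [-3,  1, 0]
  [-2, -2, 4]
e^{tA} =
  [3*t*exp(4*t) + exp(4*t), 3*t*exp(4*t), 0]
  [-3*t*exp(4*t), -3*t*exp(4*t) + exp(4*t), 0]
  [-2*t*exp(4*t), -2*t*exp(4*t), exp(4*t)]

Strategy: write A = P · J · P⁻¹ where J is a Jordan canonical form, so e^{tA} = P · e^{tJ} · P⁻¹, and e^{tJ} can be computed block-by-block.

A has Jordan form
J =
  [4, 1, 0]
  [0, 4, 0]
  [0, 0, 4]
(up to reordering of blocks).

Per-block formulas:
  For a 2×2 Jordan block J_2(4): exp(t · J_2(4)) = e^(4t)·(I + t·N), where N is the 2×2 nilpotent shift.
  For a 1×1 block at λ = 4: exp(t · [4]) = [e^(4t)].

After assembling e^{tJ} and conjugating by P, we get:

e^{tA} =
  [3*t*exp(4*t) + exp(4*t), 3*t*exp(4*t), 0]
  [-3*t*exp(4*t), -3*t*exp(4*t) + exp(4*t), 0]
  [-2*t*exp(4*t), -2*t*exp(4*t), exp(4*t)]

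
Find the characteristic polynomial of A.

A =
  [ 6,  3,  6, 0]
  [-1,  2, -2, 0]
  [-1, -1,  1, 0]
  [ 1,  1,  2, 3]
x^4 - 12*x^3 + 54*x^2 - 108*x + 81

Expanding det(x·I − A) (e.g. by cofactor expansion or by noting that A is similar to its Jordan form J, which has the same characteristic polynomial as A) gives
  χ_A(x) = x^4 - 12*x^3 + 54*x^2 - 108*x + 81
which factors as (x - 3)^4. The eigenvalues (with algebraic multiplicities) are λ = 3 with multiplicity 4.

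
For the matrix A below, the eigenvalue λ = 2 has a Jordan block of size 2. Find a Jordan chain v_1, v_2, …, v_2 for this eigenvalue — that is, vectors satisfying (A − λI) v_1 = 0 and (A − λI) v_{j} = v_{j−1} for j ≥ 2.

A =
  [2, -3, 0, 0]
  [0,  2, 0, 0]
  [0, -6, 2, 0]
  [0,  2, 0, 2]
A Jordan chain for λ = 2 of length 2:
v_1 = (-3, 0, -6, 2)ᵀ
v_2 = (0, 1, 0, 0)ᵀ

Let N = A − (2)·I. We want v_2 with N^2 v_2 = 0 but N^1 v_2 ≠ 0; then v_{j-1} := N · v_j for j = 2, …, 2.

Pick v_2 = (0, 1, 0, 0)ᵀ.
Then v_1 = N · v_2 = (-3, 0, -6, 2)ᵀ.

Sanity check: (A − (2)·I) v_1 = (0, 0, 0, 0)ᵀ = 0. ✓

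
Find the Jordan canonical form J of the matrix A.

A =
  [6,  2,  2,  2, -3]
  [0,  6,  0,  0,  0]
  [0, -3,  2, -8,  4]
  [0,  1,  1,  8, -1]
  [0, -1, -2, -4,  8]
J_3(6) ⊕ J_2(6)

The characteristic polynomial is
  det(x·I − A) = x^5 - 30*x^4 + 360*x^3 - 2160*x^2 + 6480*x - 7776 = (x - 6)^5

Eigenvalues and multiplicities (the geometric multiplicity of λ is n − rank(A − λI), which equals the number of Jordan blocks for λ):
  λ = 6: algebraic multiplicity = 5, geometric multiplicity = 2

Determining the block sizes for each eigenvalue:
  λ = 6: with am = 5 and gm = 2, the partition is not yet determined (e.g. several partitions of 5 into 2 parts exist). Let N = A − (6)·I. Computing rank(N^1) = 3, rank(N^2) = 1, rank(N^3) = 0; the number of blocks of size ≥ j is rank(N^{j−1}) − rank(N^j), giving [2, 2, 1]. So we have 1 block(s) of size 3, 1 block(s) of size 2 → block sizes [3, 2]

Assembling the blocks gives a Jordan form
J =
  [6, 1, 0, 0, 0]
  [0, 6, 1, 0, 0]
  [0, 0, 6, 0, 0]
  [0, 0, 0, 6, 1]
  [0, 0, 0, 0, 6]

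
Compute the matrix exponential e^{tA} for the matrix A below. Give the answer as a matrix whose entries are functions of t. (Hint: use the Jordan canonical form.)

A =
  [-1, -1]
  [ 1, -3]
e^{tA} =
  [t*exp(-2*t) + exp(-2*t), -t*exp(-2*t)]
  [t*exp(-2*t), -t*exp(-2*t) + exp(-2*t)]

Strategy: write A = P · J · P⁻¹ where J is a Jordan canonical form, so e^{tA} = P · e^{tJ} · P⁻¹, and e^{tJ} can be computed block-by-block.

A has Jordan form
J =
  [-2,  1]
  [ 0, -2]
(up to reordering of blocks).

Per-block formulas:
  For a 2×2 Jordan block J_2(-2): exp(t · J_2(-2)) = e^(-2t)·(I + t·N), where N is the 2×2 nilpotent shift.

After assembling e^{tJ} and conjugating by P, we get:

e^{tA} =
  [t*exp(-2*t) + exp(-2*t), -t*exp(-2*t)]
  [t*exp(-2*t), -t*exp(-2*t) + exp(-2*t)]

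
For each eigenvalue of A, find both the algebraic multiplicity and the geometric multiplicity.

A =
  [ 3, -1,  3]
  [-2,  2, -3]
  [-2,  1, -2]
λ = 1: alg = 3, geom = 2

Step 1 — factor the characteristic polynomial to read off the algebraic multiplicities:
  χ_A(x) = (x - 1)^3

Step 2 — compute geometric multiplicities via the rank-nullity identity g(λ) = n − rank(A − λI):
  rank(A − (1)·I) = 1, so dim ker(A − (1)·I) = n − 1 = 2

Summary:
  λ = 1: algebraic multiplicity = 3, geometric multiplicity = 2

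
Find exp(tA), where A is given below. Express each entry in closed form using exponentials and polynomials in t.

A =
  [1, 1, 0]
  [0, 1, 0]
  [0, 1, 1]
e^{tA} =
  [exp(t), t*exp(t), 0]
  [0, exp(t), 0]
  [0, t*exp(t), exp(t)]

Strategy: write A = P · J · P⁻¹ where J is a Jordan canonical form, so e^{tA} = P · e^{tJ} · P⁻¹, and e^{tJ} can be computed block-by-block.

A has Jordan form
J =
  [1, 1, 0]
  [0, 1, 0]
  [0, 0, 1]
(up to reordering of blocks).

Per-block formulas:
  For a 1×1 block at λ = 1: exp(t · [1]) = [e^(1t)].
  For a 2×2 Jordan block J_2(1): exp(t · J_2(1)) = e^(1t)·(I + t·N), where N is the 2×2 nilpotent shift.

After assembling e^{tJ} and conjugating by P, we get:

e^{tA} =
  [exp(t), t*exp(t), 0]
  [0, exp(t), 0]
  [0, t*exp(t), exp(t)]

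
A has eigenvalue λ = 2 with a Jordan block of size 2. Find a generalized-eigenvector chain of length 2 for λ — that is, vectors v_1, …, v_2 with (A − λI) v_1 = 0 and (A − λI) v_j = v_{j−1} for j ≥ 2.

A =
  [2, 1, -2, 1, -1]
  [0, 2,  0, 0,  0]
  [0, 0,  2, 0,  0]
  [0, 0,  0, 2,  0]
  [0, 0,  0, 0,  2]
A Jordan chain for λ = 2 of length 2:
v_1 = (1, 0, 0, 0, 0)ᵀ
v_2 = (0, 1, 0, 0, 0)ᵀ

Let N = A − (2)·I. We want v_2 with N^2 v_2 = 0 but N^1 v_2 ≠ 0; then v_{j-1} := N · v_j for j = 2, …, 2.

Pick v_2 = (0, 1, 0, 0, 0)ᵀ.
Then v_1 = N · v_2 = (1, 0, 0, 0, 0)ᵀ.

Sanity check: (A − (2)·I) v_1 = (0, 0, 0, 0, 0)ᵀ = 0. ✓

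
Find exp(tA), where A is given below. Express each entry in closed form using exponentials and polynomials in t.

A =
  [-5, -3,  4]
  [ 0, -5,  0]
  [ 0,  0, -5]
e^{tA} =
  [exp(-5*t), -3*t*exp(-5*t), 4*t*exp(-5*t)]
  [0, exp(-5*t), 0]
  [0, 0, exp(-5*t)]

Strategy: write A = P · J · P⁻¹ where J is a Jordan canonical form, so e^{tA} = P · e^{tJ} · P⁻¹, and e^{tJ} can be computed block-by-block.

A has Jordan form
J =
  [-5,  1,  0]
  [ 0, -5,  0]
  [ 0,  0, -5]
(up to reordering of blocks).

Per-block formulas:
  For a 2×2 Jordan block J_2(-5): exp(t · J_2(-5)) = e^(-5t)·(I + t·N), where N is the 2×2 nilpotent shift.
  For a 1×1 block at λ = -5: exp(t · [-5]) = [e^(-5t)].

After assembling e^{tJ} and conjugating by P, we get:

e^{tA} =
  [exp(-5*t), -3*t*exp(-5*t), 4*t*exp(-5*t)]
  [0, exp(-5*t), 0]
  [0, 0, exp(-5*t)]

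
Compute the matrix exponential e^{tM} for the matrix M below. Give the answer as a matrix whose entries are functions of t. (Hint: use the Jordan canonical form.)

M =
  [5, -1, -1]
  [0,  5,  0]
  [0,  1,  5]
e^{tM} =
  [exp(5*t), -t^2*exp(5*t)/2 - t*exp(5*t), -t*exp(5*t)]
  [0, exp(5*t), 0]
  [0, t*exp(5*t), exp(5*t)]

Strategy: write M = P · J · P⁻¹ where J is a Jordan canonical form, so e^{tM} = P · e^{tJ} · P⁻¹, and e^{tJ} can be computed block-by-block.

M has Jordan form
J =
  [5, 1, 0]
  [0, 5, 1]
  [0, 0, 5]
(up to reordering of blocks).

Per-block formulas:
  For a 3×3 Jordan block J_3(5): exp(t · J_3(5)) = e^(5t)·(I + t·N + (t^2/2)·N^2), where N is the 3×3 nilpotent shift.

After assembling e^{tJ} and conjugating by P, we get:

e^{tM} =
  [exp(5*t), -t^2*exp(5*t)/2 - t*exp(5*t), -t*exp(5*t)]
  [0, exp(5*t), 0]
  [0, t*exp(5*t), exp(5*t)]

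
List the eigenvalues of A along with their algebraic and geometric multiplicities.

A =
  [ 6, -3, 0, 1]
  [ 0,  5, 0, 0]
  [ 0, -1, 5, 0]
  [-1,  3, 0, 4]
λ = 5: alg = 4, geom = 2

Step 1 — factor the characteristic polynomial to read off the algebraic multiplicities:
  χ_A(x) = (x - 5)^4

Step 2 — compute geometric multiplicities via the rank-nullity identity g(λ) = n − rank(A − λI):
  rank(A − (5)·I) = 2, so dim ker(A − (5)·I) = n − 2 = 2

Summary:
  λ = 5: algebraic multiplicity = 4, geometric multiplicity = 2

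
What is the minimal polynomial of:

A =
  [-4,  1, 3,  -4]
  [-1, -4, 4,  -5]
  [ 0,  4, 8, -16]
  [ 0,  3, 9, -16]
x^3 + 12*x^2 + 48*x + 64

The characteristic polynomial is χ_A(x) = (x + 4)^4, so the eigenvalues are known. The minimal polynomial is
  m_A(x) = Π_λ (x − λ)^{k_λ}
where k_λ is the size of the *largest* Jordan block for λ (equivalently, the smallest k with (A − λI)^k v = 0 for every generalised eigenvector v of λ).

  λ = -4: largest Jordan block has size 3, contributing (x + 4)^3

So m_A(x) = (x + 4)^3 = x^3 + 12*x^2 + 48*x + 64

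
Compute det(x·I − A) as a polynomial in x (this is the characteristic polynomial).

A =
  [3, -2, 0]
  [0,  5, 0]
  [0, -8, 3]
x^3 - 11*x^2 + 39*x - 45

Expanding det(x·I − A) (e.g. by cofactor expansion or by noting that A is similar to its Jordan form J, which has the same characteristic polynomial as A) gives
  χ_A(x) = x^3 - 11*x^2 + 39*x - 45
which factors as (x - 5)*(x - 3)^2. The eigenvalues (with algebraic multiplicities) are λ = 3 with multiplicity 2, λ = 5 with multiplicity 1.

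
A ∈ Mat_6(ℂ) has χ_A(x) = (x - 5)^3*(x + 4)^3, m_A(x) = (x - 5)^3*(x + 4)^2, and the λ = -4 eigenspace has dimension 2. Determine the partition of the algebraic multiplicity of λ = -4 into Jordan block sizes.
Block sizes for λ = -4: [2, 1]

Step 1 — from the characteristic polynomial, algebraic multiplicity of λ = -4 is 3. From dim ker(A − (-4)·I) = 2, there are exactly 2 Jordan blocks for λ = -4.
Step 2 — from the minimal polynomial, the factor (x + 4)^2 tells us the largest block for λ = -4 has size 2.
Step 3 — with total size 3, 2 blocks, and largest block 2, the block sizes (in nonincreasing order) are [2, 1].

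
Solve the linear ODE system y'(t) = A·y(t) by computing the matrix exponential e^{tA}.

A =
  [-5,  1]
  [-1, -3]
e^{tA} =
  [-t*exp(-4*t) + exp(-4*t), t*exp(-4*t)]
  [-t*exp(-4*t), t*exp(-4*t) + exp(-4*t)]

Strategy: write A = P · J · P⁻¹ where J is a Jordan canonical form, so e^{tA} = P · e^{tJ} · P⁻¹, and e^{tJ} can be computed block-by-block.

A has Jordan form
J =
  [-4,  1]
  [ 0, -4]
(up to reordering of blocks).

Per-block formulas:
  For a 2×2 Jordan block J_2(-4): exp(t · J_2(-4)) = e^(-4t)·(I + t·N), where N is the 2×2 nilpotent shift.

After assembling e^{tJ} and conjugating by P, we get:

e^{tA} =
  [-t*exp(-4*t) + exp(-4*t), t*exp(-4*t)]
  [-t*exp(-4*t), t*exp(-4*t) + exp(-4*t)]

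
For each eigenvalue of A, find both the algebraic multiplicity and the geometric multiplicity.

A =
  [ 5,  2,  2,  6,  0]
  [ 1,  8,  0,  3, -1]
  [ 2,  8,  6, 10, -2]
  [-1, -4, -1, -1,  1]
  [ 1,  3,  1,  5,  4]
λ = 4: alg = 3, geom = 1; λ = 5: alg = 2, geom = 2

Step 1 — factor the characteristic polynomial to read off the algebraic multiplicities:
  χ_A(x) = (x - 5)^2*(x - 4)^3

Step 2 — compute geometric multiplicities via the rank-nullity identity g(λ) = n − rank(A − λI):
  rank(A − (4)·I) = 4, so dim ker(A − (4)·I) = n − 4 = 1
  rank(A − (5)·I) = 3, so dim ker(A − (5)·I) = n − 3 = 2

Summary:
  λ = 4: algebraic multiplicity = 3, geometric multiplicity = 1
  λ = 5: algebraic multiplicity = 2, geometric multiplicity = 2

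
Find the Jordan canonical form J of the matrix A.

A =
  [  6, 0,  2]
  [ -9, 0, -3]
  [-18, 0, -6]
J_2(0) ⊕ J_1(0)

The characteristic polynomial is
  det(x·I − A) = x^3

Eigenvalues and multiplicities (the geometric multiplicity of λ is n − rank(A − λI), which equals the number of Jordan blocks for λ):
  λ = 0: algebraic multiplicity = 3, geometric multiplicity = 2

Determining the block sizes for each eigenvalue:
  λ = 0: 2 blocks summing to 3 forces exactly one block of size 2 and the rest size 1 → block sizes [2, 1]

Assembling the blocks gives a Jordan form
J =
  [0, 1, 0]
  [0, 0, 0]
  [0, 0, 0]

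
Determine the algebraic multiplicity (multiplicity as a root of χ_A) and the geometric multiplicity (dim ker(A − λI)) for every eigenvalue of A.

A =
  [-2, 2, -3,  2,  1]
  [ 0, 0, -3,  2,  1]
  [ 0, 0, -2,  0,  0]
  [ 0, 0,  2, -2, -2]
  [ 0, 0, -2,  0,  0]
λ = -2: alg = 3, geom = 3; λ = 0: alg = 2, geom = 1

Step 1 — factor the characteristic polynomial to read off the algebraic multiplicities:
  χ_A(x) = x^2*(x + 2)^3

Step 2 — compute geometric multiplicities via the rank-nullity identity g(λ) = n − rank(A − λI):
  rank(A − (-2)·I) = 2, so dim ker(A − (-2)·I) = n − 2 = 3
  rank(A − (0)·I) = 4, so dim ker(A − (0)·I) = n − 4 = 1

Summary:
  λ = -2: algebraic multiplicity = 3, geometric multiplicity = 3
  λ = 0: algebraic multiplicity = 2, geometric multiplicity = 1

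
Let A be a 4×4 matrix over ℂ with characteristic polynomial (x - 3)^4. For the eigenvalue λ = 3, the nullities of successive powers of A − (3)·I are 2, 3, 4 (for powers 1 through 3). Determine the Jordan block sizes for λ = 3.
Block sizes for λ = 3: [3, 1]

From the dimensions of kernels of powers, the number of Jordan blocks of size at least j is d_j − d_{j−1} where d_j = dim ker(N^j) (with d_0 = 0). Computing the differences gives [2, 1, 1].
The number of blocks of size exactly k is (#blocks of size ≥ k) − (#blocks of size ≥ k + 1), so the partition is: 1 block(s) of size 1, 1 block(s) of size 3.
In nonincreasing order the block sizes are [3, 1].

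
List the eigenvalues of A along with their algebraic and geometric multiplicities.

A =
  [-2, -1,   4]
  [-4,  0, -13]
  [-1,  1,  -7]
λ = -3: alg = 3, geom = 1

Step 1 — factor the characteristic polynomial to read off the algebraic multiplicities:
  χ_A(x) = (x + 3)^3

Step 2 — compute geometric multiplicities via the rank-nullity identity g(λ) = n − rank(A − λI):
  rank(A − (-3)·I) = 2, so dim ker(A − (-3)·I) = n − 2 = 1

Summary:
  λ = -3: algebraic multiplicity = 3, geometric multiplicity = 1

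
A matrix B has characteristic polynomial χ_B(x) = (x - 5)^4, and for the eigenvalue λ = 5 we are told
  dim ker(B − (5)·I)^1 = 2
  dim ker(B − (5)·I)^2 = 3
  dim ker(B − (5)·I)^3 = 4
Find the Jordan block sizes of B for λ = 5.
Block sizes for λ = 5: [3, 1]

From the dimensions of kernels of powers, the number of Jordan blocks of size at least j is d_j − d_{j−1} where d_j = dim ker(N^j) (with d_0 = 0). Computing the differences gives [2, 1, 1].
The number of blocks of size exactly k is (#blocks of size ≥ k) − (#blocks of size ≥ k + 1), so the partition is: 1 block(s) of size 1, 1 block(s) of size 3.
In nonincreasing order the block sizes are [3, 1].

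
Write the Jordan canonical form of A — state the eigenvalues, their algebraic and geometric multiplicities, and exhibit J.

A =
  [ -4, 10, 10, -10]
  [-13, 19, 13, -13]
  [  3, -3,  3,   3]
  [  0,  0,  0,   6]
J_2(6) ⊕ J_1(6) ⊕ J_1(6)

The characteristic polynomial is
  det(x·I − A) = x^4 - 24*x^3 + 216*x^2 - 864*x + 1296 = (x - 6)^4

Eigenvalues and multiplicities (the geometric multiplicity of λ is n − rank(A − λI), which equals the number of Jordan blocks for λ):
  λ = 6: algebraic multiplicity = 4, geometric multiplicity = 3

Determining the block sizes for each eigenvalue:
  λ = 6: 3 blocks summing to 4 forces exactly one block of size 2 and the rest size 1 → block sizes [2, 1, 1]

Assembling the blocks gives a Jordan form
J =
  [6, 1, 0, 0]
  [0, 6, 0, 0]
  [0, 0, 6, 0]
  [0, 0, 0, 6]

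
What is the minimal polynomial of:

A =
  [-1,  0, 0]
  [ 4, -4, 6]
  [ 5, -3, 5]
x^3 - 3*x - 2

The characteristic polynomial is χ_A(x) = (x - 2)*(x + 1)^2, so the eigenvalues are known. The minimal polynomial is
  m_A(x) = Π_λ (x − λ)^{k_λ}
where k_λ is the size of the *largest* Jordan block for λ (equivalently, the smallest k with (A − λI)^k v = 0 for every generalised eigenvector v of λ).

  λ = -1: largest Jordan block has size 2, contributing (x + 1)^2
  λ = 2: largest Jordan block has size 1, contributing (x − 2)

So m_A(x) = (x - 2)*(x + 1)^2 = x^3 - 3*x - 2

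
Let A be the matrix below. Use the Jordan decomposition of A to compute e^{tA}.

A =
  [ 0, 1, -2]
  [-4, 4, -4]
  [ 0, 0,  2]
e^{tA} =
  [-2*t*exp(2*t) + exp(2*t), t*exp(2*t), -2*t*exp(2*t)]
  [-4*t*exp(2*t), 2*t*exp(2*t) + exp(2*t), -4*t*exp(2*t)]
  [0, 0, exp(2*t)]

Strategy: write A = P · J · P⁻¹ where J is a Jordan canonical form, so e^{tA} = P · e^{tJ} · P⁻¹, and e^{tJ} can be computed block-by-block.

A has Jordan form
J =
  [2, 1, 0]
  [0, 2, 0]
  [0, 0, 2]
(up to reordering of blocks).

Per-block formulas:
  For a 1×1 block at λ = 2: exp(t · [2]) = [e^(2t)].
  For a 2×2 Jordan block J_2(2): exp(t · J_2(2)) = e^(2t)·(I + t·N), where N is the 2×2 nilpotent shift.

After assembling e^{tJ} and conjugating by P, we get:

e^{tA} =
  [-2*t*exp(2*t) + exp(2*t), t*exp(2*t), -2*t*exp(2*t)]
  [-4*t*exp(2*t), 2*t*exp(2*t) + exp(2*t), -4*t*exp(2*t)]
  [0, 0, exp(2*t)]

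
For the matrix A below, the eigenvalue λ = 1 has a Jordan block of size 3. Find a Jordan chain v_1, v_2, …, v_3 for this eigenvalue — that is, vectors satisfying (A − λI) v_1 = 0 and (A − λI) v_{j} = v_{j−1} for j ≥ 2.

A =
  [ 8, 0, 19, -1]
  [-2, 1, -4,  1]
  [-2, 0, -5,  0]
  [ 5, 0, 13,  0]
A Jordan chain for λ = 1 of length 3:
v_1 = (6, -1, -2, 4)ᵀ
v_2 = (7, -2, -2, 5)ᵀ
v_3 = (1, 0, 0, 0)ᵀ

Let N = A − (1)·I. We want v_3 with N^3 v_3 = 0 but N^2 v_3 ≠ 0; then v_{j-1} := N · v_j for j = 3, …, 2.

Pick v_3 = (1, 0, 0, 0)ᵀ.
Then v_2 = N · v_3 = (7, -2, -2, 5)ᵀ.
Then v_1 = N · v_2 = (6, -1, -2, 4)ᵀ.

Sanity check: (A − (1)·I) v_1 = (0, 0, 0, 0)ᵀ = 0. ✓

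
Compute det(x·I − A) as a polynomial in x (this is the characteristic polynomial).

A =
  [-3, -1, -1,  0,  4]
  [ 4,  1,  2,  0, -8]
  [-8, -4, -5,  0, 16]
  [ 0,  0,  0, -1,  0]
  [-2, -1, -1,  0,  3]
x^5 + 5*x^4 + 10*x^3 + 10*x^2 + 5*x + 1

Expanding det(x·I − A) (e.g. by cofactor expansion or by noting that A is similar to its Jordan form J, which has the same characteristic polynomial as A) gives
  χ_A(x) = x^5 + 5*x^4 + 10*x^3 + 10*x^2 + 5*x + 1
which factors as (x + 1)^5. The eigenvalues (with algebraic multiplicities) are λ = -1 with multiplicity 5.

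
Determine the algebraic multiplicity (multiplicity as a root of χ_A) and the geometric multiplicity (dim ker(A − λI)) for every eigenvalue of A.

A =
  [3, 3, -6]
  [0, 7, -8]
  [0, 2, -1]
λ = 3: alg = 3, geom = 2

Step 1 — factor the characteristic polynomial to read off the algebraic multiplicities:
  χ_A(x) = (x - 3)^3

Step 2 — compute geometric multiplicities via the rank-nullity identity g(λ) = n − rank(A − λI):
  rank(A − (3)·I) = 1, so dim ker(A − (3)·I) = n − 1 = 2

Summary:
  λ = 3: algebraic multiplicity = 3, geometric multiplicity = 2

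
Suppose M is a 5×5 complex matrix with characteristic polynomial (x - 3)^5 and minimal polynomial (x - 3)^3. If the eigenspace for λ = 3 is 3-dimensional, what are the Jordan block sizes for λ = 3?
Block sizes for λ = 3: [3, 1, 1]

Step 1 — from the characteristic polynomial, algebraic multiplicity of λ = 3 is 5. From dim ker(M − (3)·I) = 3, there are exactly 3 Jordan blocks for λ = 3.
Step 2 — from the minimal polynomial, the factor (x − 3)^3 tells us the largest block for λ = 3 has size 3.
Step 3 — with total size 5, 3 blocks, and largest block 3, the block sizes (in nonincreasing order) are [3, 1, 1].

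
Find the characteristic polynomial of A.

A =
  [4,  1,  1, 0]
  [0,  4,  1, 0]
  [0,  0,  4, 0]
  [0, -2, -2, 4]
x^4 - 16*x^3 + 96*x^2 - 256*x + 256

Expanding det(x·I − A) (e.g. by cofactor expansion or by noting that A is similar to its Jordan form J, which has the same characteristic polynomial as A) gives
  χ_A(x) = x^4 - 16*x^3 + 96*x^2 - 256*x + 256
which factors as (x - 4)^4. The eigenvalues (with algebraic multiplicities) are λ = 4 with multiplicity 4.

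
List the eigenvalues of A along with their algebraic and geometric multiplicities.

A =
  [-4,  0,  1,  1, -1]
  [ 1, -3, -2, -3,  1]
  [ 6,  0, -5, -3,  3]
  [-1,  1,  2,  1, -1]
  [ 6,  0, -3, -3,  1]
λ = -2: alg = 5, geom = 3

Step 1 — factor the characteristic polynomial to read off the algebraic multiplicities:
  χ_A(x) = (x + 2)^5

Step 2 — compute geometric multiplicities via the rank-nullity identity g(λ) = n − rank(A − λI):
  rank(A − (-2)·I) = 2, so dim ker(A − (-2)·I) = n − 2 = 3

Summary:
  λ = -2: algebraic multiplicity = 5, geometric multiplicity = 3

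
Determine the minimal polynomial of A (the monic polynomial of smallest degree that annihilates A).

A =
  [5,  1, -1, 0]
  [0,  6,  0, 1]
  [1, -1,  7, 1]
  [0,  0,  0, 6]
x^2 - 12*x + 36

The characteristic polynomial is χ_A(x) = (x - 6)^4, so the eigenvalues are known. The minimal polynomial is
  m_A(x) = Π_λ (x − λ)^{k_λ}
where k_λ is the size of the *largest* Jordan block for λ (equivalently, the smallest k with (A − λI)^k v = 0 for every generalised eigenvector v of λ).

  λ = 6: largest Jordan block has size 2, contributing (x − 6)^2

So m_A(x) = (x - 6)^2 = x^2 - 12*x + 36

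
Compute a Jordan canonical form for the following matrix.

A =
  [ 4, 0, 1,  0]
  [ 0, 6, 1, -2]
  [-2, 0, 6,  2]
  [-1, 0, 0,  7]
J_1(5) ⊕ J_2(6) ⊕ J_1(6)

The characteristic polynomial is
  det(x·I − A) = x^4 - 23*x^3 + 198*x^2 - 756*x + 1080 = (x - 6)^3*(x - 5)

Eigenvalues and multiplicities (the geometric multiplicity of λ is n − rank(A − λI), which equals the number of Jordan blocks for λ):
  λ = 5: algebraic multiplicity = 1, geometric multiplicity = 1
  λ = 6: algebraic multiplicity = 3, geometric multiplicity = 2

Determining the block sizes for each eigenvalue:
  λ = 5: one block (gm = 1), so the single block has size am = 1 → block sizes [1]
  λ = 6: 2 blocks summing to 3 forces exactly one block of size 2 and the rest size 1 → block sizes [2, 1]

Assembling the blocks gives a Jordan form
J =
  [5, 0, 0, 0]
  [0, 6, 1, 0]
  [0, 0, 6, 0]
  [0, 0, 0, 6]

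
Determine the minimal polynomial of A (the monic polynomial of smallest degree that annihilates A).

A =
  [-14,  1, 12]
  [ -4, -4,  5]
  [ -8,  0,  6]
x^3 + 12*x^2 + 48*x + 64

The characteristic polynomial is χ_A(x) = (x + 4)^3, so the eigenvalues are known. The minimal polynomial is
  m_A(x) = Π_λ (x − λ)^{k_λ}
where k_λ is the size of the *largest* Jordan block for λ (equivalently, the smallest k with (A − λI)^k v = 0 for every generalised eigenvector v of λ).

  λ = -4: largest Jordan block has size 3, contributing (x + 4)^3

So m_A(x) = (x + 4)^3 = x^3 + 12*x^2 + 48*x + 64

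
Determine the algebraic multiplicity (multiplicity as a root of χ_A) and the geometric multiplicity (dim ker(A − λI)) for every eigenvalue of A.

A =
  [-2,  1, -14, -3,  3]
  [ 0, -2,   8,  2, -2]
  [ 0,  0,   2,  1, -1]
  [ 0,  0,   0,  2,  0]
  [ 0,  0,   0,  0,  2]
λ = -2: alg = 2, geom = 1; λ = 2: alg = 3, geom = 2

Step 1 — factor the characteristic polynomial to read off the algebraic multiplicities:
  χ_A(x) = (x - 2)^3*(x + 2)^2

Step 2 — compute geometric multiplicities via the rank-nullity identity g(λ) = n − rank(A − λI):
  rank(A − (-2)·I) = 4, so dim ker(A − (-2)·I) = n − 4 = 1
  rank(A − (2)·I) = 3, so dim ker(A − (2)·I) = n − 3 = 2

Summary:
  λ = -2: algebraic multiplicity = 2, geometric multiplicity = 1
  λ = 2: algebraic multiplicity = 3, geometric multiplicity = 2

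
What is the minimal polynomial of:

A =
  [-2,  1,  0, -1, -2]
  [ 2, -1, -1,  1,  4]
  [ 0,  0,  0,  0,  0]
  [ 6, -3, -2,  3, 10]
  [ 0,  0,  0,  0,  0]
x^3

The characteristic polynomial is χ_A(x) = x^5, so the eigenvalues are known. The minimal polynomial is
  m_A(x) = Π_λ (x − λ)^{k_λ}
where k_λ is the size of the *largest* Jordan block for λ (equivalently, the smallest k with (A − λI)^k v = 0 for every generalised eigenvector v of λ).

  λ = 0: largest Jordan block has size 3, contributing (x − 0)^3

So m_A(x) = x^3 = x^3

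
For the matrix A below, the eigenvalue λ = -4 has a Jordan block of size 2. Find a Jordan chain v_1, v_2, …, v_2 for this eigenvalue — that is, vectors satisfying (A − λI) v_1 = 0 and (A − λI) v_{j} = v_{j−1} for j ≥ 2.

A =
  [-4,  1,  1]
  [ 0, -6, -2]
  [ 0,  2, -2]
A Jordan chain for λ = -4 of length 2:
v_1 = (1, -2, 2)ᵀ
v_2 = (0, 1, 0)ᵀ

Let N = A − (-4)·I. We want v_2 with N^2 v_2 = 0 but N^1 v_2 ≠ 0; then v_{j-1} := N · v_j for j = 2, …, 2.

Pick v_2 = (0, 1, 0)ᵀ.
Then v_1 = N · v_2 = (1, -2, 2)ᵀ.

Sanity check: (A − (-4)·I) v_1 = (0, 0, 0)ᵀ = 0. ✓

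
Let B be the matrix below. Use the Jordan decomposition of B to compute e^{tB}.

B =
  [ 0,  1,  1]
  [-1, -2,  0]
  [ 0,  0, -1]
e^{tB} =
  [t*exp(-t) + exp(-t), t*exp(-t), t^2*exp(-t)/2 + t*exp(-t)]
  [-t*exp(-t), -t*exp(-t) + exp(-t), -t^2*exp(-t)/2]
  [0, 0, exp(-t)]

Strategy: write B = P · J · P⁻¹ where J is a Jordan canonical form, so e^{tB} = P · e^{tJ} · P⁻¹, and e^{tJ} can be computed block-by-block.

B has Jordan form
J =
  [-1,  1,  0]
  [ 0, -1,  1]
  [ 0,  0, -1]
(up to reordering of blocks).

Per-block formulas:
  For a 3×3 Jordan block J_3(-1): exp(t · J_3(-1)) = e^(-1t)·(I + t·N + (t^2/2)·N^2), where N is the 3×3 nilpotent shift.

After assembling e^{tJ} and conjugating by P, we get:

e^{tB} =
  [t*exp(-t) + exp(-t), t*exp(-t), t^2*exp(-t)/2 + t*exp(-t)]
  [-t*exp(-t), -t*exp(-t) + exp(-t), -t^2*exp(-t)/2]
  [0, 0, exp(-t)]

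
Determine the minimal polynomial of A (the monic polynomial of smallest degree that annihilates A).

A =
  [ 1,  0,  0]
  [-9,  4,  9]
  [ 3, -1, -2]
x^2 - 2*x + 1

The characteristic polynomial is χ_A(x) = (x - 1)^3, so the eigenvalues are known. The minimal polynomial is
  m_A(x) = Π_λ (x − λ)^{k_λ}
where k_λ is the size of the *largest* Jordan block for λ (equivalently, the smallest k with (A − λI)^k v = 0 for every generalised eigenvector v of λ).

  λ = 1: largest Jordan block has size 2, contributing (x − 1)^2

So m_A(x) = (x - 1)^2 = x^2 - 2*x + 1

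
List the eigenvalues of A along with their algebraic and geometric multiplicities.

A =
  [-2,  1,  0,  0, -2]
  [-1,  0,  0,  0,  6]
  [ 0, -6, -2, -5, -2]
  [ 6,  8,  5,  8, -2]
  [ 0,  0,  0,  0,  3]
λ = -1: alg = 2, geom = 1; λ = 3: alg = 3, geom = 2

Step 1 — factor the characteristic polynomial to read off the algebraic multiplicities:
  χ_A(x) = (x - 3)^3*(x + 1)^2

Step 2 — compute geometric multiplicities via the rank-nullity identity g(λ) = n − rank(A − λI):
  rank(A − (-1)·I) = 4, so dim ker(A − (-1)·I) = n − 4 = 1
  rank(A − (3)·I) = 3, so dim ker(A − (3)·I) = n − 3 = 2

Summary:
  λ = -1: algebraic multiplicity = 2, geometric multiplicity = 1
  λ = 3: algebraic multiplicity = 3, geometric multiplicity = 2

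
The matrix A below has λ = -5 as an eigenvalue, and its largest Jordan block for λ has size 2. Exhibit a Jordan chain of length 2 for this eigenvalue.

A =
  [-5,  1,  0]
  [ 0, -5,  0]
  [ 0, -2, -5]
A Jordan chain for λ = -5 of length 2:
v_1 = (1, 0, -2)ᵀ
v_2 = (0, 1, 0)ᵀ

Let N = A − (-5)·I. We want v_2 with N^2 v_2 = 0 but N^1 v_2 ≠ 0; then v_{j-1} := N · v_j for j = 2, …, 2.

Pick v_2 = (0, 1, 0)ᵀ.
Then v_1 = N · v_2 = (1, 0, -2)ᵀ.

Sanity check: (A − (-5)·I) v_1 = (0, 0, 0)ᵀ = 0. ✓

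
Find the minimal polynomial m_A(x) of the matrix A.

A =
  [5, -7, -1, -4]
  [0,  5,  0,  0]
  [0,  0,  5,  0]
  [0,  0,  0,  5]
x^2 - 10*x + 25

The characteristic polynomial is χ_A(x) = (x - 5)^4, so the eigenvalues are known. The minimal polynomial is
  m_A(x) = Π_λ (x − λ)^{k_λ}
where k_λ is the size of the *largest* Jordan block for λ (equivalently, the smallest k with (A − λI)^k v = 0 for every generalised eigenvector v of λ).

  λ = 5: largest Jordan block has size 2, contributing (x − 5)^2

So m_A(x) = (x - 5)^2 = x^2 - 10*x + 25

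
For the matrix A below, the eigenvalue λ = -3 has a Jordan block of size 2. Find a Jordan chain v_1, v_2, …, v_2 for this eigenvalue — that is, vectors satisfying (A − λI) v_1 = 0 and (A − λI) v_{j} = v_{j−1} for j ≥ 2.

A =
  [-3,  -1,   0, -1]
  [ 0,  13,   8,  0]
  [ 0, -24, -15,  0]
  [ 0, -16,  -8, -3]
A Jordan chain for λ = -3 of length 2:
v_1 = (-1, 0, 0, 0)ᵀ
v_2 = (0, 1, -2, 0)ᵀ

Let N = A − (-3)·I. We want v_2 with N^2 v_2 = 0 but N^1 v_2 ≠ 0; then v_{j-1} := N · v_j for j = 2, …, 2.

Pick v_2 = (0, 1, -2, 0)ᵀ.
Then v_1 = N · v_2 = (-1, 0, 0, 0)ᵀ.

Sanity check: (A − (-3)·I) v_1 = (0, 0, 0, 0)ᵀ = 0. ✓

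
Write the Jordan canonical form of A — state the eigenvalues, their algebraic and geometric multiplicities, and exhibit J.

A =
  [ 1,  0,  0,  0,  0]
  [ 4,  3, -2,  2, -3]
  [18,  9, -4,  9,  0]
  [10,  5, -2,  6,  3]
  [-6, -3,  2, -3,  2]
J_1(1) ⊕ J_1(1) ⊕ J_2(2) ⊕ J_1(2)

The characteristic polynomial is
  det(x·I − A) = x^5 - 8*x^4 + 25*x^3 - 38*x^2 + 28*x - 8 = (x - 2)^3*(x - 1)^2

Eigenvalues and multiplicities (the geometric multiplicity of λ is n − rank(A − λI), which equals the number of Jordan blocks for λ):
  λ = 1: algebraic multiplicity = 2, geometric multiplicity = 2
  λ = 2: algebraic multiplicity = 3, geometric multiplicity = 2

Determining the block sizes for each eigenvalue:
  λ = 1: gm = am = 2, so every block has size 1 → block sizes [1, 1]
  λ = 2: 2 blocks summing to 3 forces exactly one block of size 2 and the rest size 1 → block sizes [2, 1]

Assembling the blocks gives a Jordan form
J =
  [1, 0, 0, 0, 0]
  [0, 1, 0, 0, 0]
  [0, 0, 2, 1, 0]
  [0, 0, 0, 2, 0]
  [0, 0, 0, 0, 2]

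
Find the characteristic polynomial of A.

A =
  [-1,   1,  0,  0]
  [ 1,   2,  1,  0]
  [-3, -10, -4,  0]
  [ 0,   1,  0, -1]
x^4 + 4*x^3 + 6*x^2 + 4*x + 1

Expanding det(x·I − A) (e.g. by cofactor expansion or by noting that A is similar to its Jordan form J, which has the same characteristic polynomial as A) gives
  χ_A(x) = x^4 + 4*x^3 + 6*x^2 + 4*x + 1
which factors as (x + 1)^4. The eigenvalues (with algebraic multiplicities) are λ = -1 with multiplicity 4.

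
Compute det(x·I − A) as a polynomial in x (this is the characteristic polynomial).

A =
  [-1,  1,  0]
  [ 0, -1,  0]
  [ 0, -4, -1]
x^3 + 3*x^2 + 3*x + 1

Expanding det(x·I − A) (e.g. by cofactor expansion or by noting that A is similar to its Jordan form J, which has the same characteristic polynomial as A) gives
  χ_A(x) = x^3 + 3*x^2 + 3*x + 1
which factors as (x + 1)^3. The eigenvalues (with algebraic multiplicities) are λ = -1 with multiplicity 3.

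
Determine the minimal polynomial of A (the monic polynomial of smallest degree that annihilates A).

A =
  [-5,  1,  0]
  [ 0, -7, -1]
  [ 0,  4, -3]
x^3 + 15*x^2 + 75*x + 125

The characteristic polynomial is χ_A(x) = (x + 5)^3, so the eigenvalues are known. The minimal polynomial is
  m_A(x) = Π_λ (x − λ)^{k_λ}
where k_λ is the size of the *largest* Jordan block for λ (equivalently, the smallest k with (A − λI)^k v = 0 for every generalised eigenvector v of λ).

  λ = -5: largest Jordan block has size 3, contributing (x + 5)^3

So m_A(x) = (x + 5)^3 = x^3 + 15*x^2 + 75*x + 125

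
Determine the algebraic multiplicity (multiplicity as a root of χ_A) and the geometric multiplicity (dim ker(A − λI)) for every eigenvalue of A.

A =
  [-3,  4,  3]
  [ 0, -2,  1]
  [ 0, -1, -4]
λ = -3: alg = 3, geom = 1

Step 1 — factor the characteristic polynomial to read off the algebraic multiplicities:
  χ_A(x) = (x + 3)^3

Step 2 — compute geometric multiplicities via the rank-nullity identity g(λ) = n − rank(A − λI):
  rank(A − (-3)·I) = 2, so dim ker(A − (-3)·I) = n − 2 = 1

Summary:
  λ = -3: algebraic multiplicity = 3, geometric multiplicity = 1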